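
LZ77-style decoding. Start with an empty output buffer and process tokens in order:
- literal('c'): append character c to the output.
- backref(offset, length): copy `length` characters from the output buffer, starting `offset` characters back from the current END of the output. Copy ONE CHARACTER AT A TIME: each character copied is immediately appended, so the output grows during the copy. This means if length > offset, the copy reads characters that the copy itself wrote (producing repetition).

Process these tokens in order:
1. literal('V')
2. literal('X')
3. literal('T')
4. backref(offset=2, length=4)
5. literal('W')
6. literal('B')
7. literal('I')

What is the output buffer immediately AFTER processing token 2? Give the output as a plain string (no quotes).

Token 1: literal('V'). Output: "V"
Token 2: literal('X'). Output: "VX"

Answer: VX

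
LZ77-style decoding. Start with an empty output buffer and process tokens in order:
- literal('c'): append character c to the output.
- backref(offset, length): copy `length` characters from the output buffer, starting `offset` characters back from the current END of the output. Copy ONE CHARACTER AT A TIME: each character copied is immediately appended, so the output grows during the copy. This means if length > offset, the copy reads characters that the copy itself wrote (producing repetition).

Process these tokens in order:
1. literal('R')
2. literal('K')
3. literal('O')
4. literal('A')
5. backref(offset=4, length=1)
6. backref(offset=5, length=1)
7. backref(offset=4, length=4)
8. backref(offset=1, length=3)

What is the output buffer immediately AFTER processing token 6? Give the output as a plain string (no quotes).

Token 1: literal('R'). Output: "R"
Token 2: literal('K'). Output: "RK"
Token 3: literal('O'). Output: "RKO"
Token 4: literal('A'). Output: "RKOA"
Token 5: backref(off=4, len=1). Copied 'R' from pos 0. Output: "RKOAR"
Token 6: backref(off=5, len=1). Copied 'R' from pos 0. Output: "RKOARR"

Answer: RKOARR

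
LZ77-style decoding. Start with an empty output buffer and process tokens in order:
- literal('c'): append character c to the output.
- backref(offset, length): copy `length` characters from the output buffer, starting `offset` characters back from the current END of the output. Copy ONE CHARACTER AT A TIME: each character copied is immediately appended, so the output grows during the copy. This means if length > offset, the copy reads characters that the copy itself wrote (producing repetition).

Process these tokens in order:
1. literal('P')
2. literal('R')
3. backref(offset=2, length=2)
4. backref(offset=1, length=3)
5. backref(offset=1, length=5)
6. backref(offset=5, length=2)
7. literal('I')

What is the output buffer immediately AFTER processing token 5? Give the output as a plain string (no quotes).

Answer: PRPRRRRRRRRR

Derivation:
Token 1: literal('P'). Output: "P"
Token 2: literal('R'). Output: "PR"
Token 3: backref(off=2, len=2). Copied 'PR' from pos 0. Output: "PRPR"
Token 4: backref(off=1, len=3) (overlapping!). Copied 'RRR' from pos 3. Output: "PRPRRRR"
Token 5: backref(off=1, len=5) (overlapping!). Copied 'RRRRR' from pos 6. Output: "PRPRRRRRRRRR"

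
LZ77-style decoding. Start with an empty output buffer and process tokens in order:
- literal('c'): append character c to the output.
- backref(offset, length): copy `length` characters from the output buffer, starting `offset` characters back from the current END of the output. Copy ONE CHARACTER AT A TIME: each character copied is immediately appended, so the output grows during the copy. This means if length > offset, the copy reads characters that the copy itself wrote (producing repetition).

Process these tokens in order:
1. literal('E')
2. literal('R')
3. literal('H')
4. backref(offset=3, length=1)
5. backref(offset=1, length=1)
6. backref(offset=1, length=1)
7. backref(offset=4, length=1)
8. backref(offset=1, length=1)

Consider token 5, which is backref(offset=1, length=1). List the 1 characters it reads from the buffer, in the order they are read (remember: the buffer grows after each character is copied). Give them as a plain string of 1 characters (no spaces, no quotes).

Answer: E

Derivation:
Token 1: literal('E'). Output: "E"
Token 2: literal('R'). Output: "ER"
Token 3: literal('H'). Output: "ERH"
Token 4: backref(off=3, len=1). Copied 'E' from pos 0. Output: "ERHE"
Token 5: backref(off=1, len=1). Buffer before: "ERHE" (len 4)
  byte 1: read out[3]='E', append. Buffer now: "ERHEE"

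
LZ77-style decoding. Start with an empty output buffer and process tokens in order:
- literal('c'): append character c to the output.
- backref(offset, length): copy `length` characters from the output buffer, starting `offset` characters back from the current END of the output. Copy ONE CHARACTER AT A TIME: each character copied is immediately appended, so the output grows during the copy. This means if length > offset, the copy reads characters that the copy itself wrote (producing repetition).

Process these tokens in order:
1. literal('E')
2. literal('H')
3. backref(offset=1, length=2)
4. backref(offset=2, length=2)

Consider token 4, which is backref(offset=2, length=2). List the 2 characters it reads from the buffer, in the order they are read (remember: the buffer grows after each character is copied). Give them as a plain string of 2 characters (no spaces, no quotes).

Token 1: literal('E'). Output: "E"
Token 2: literal('H'). Output: "EH"
Token 3: backref(off=1, len=2) (overlapping!). Copied 'HH' from pos 1. Output: "EHHH"
Token 4: backref(off=2, len=2). Buffer before: "EHHH" (len 4)
  byte 1: read out[2]='H', append. Buffer now: "EHHHH"
  byte 2: read out[3]='H', append. Buffer now: "EHHHHH"

Answer: HH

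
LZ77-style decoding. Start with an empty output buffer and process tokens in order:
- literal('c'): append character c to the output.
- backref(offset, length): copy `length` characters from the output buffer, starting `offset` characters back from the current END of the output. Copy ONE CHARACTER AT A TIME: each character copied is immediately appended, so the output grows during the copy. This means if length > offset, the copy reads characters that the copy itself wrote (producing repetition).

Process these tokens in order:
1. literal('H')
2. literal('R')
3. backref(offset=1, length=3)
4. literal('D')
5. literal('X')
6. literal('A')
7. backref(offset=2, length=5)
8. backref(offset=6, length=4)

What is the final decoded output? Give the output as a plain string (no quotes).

Answer: HRRRRDXAXAXAXAXAX

Derivation:
Token 1: literal('H'). Output: "H"
Token 2: literal('R'). Output: "HR"
Token 3: backref(off=1, len=3) (overlapping!). Copied 'RRR' from pos 1. Output: "HRRRR"
Token 4: literal('D'). Output: "HRRRRD"
Token 5: literal('X'). Output: "HRRRRDX"
Token 6: literal('A'). Output: "HRRRRDXA"
Token 7: backref(off=2, len=5) (overlapping!). Copied 'XAXAX' from pos 6. Output: "HRRRRDXAXAXAX"
Token 8: backref(off=6, len=4). Copied 'AXAX' from pos 7. Output: "HRRRRDXAXAXAXAXAX"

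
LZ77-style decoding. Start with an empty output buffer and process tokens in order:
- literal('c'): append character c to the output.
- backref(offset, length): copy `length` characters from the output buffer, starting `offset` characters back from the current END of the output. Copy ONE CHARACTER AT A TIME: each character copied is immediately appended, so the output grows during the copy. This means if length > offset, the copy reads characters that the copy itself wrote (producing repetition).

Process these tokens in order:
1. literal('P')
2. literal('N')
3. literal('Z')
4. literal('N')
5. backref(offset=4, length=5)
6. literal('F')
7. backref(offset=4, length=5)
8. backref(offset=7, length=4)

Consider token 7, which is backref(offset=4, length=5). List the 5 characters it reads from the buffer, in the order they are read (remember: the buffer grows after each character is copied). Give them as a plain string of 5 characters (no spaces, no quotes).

Answer: ZNPFZ

Derivation:
Token 1: literal('P'). Output: "P"
Token 2: literal('N'). Output: "PN"
Token 3: literal('Z'). Output: "PNZ"
Token 4: literal('N'). Output: "PNZN"
Token 5: backref(off=4, len=5) (overlapping!). Copied 'PNZNP' from pos 0. Output: "PNZNPNZNP"
Token 6: literal('F'). Output: "PNZNPNZNPF"
Token 7: backref(off=4, len=5). Buffer before: "PNZNPNZNPF" (len 10)
  byte 1: read out[6]='Z', append. Buffer now: "PNZNPNZNPFZ"
  byte 2: read out[7]='N', append. Buffer now: "PNZNPNZNPFZN"
  byte 3: read out[8]='P', append. Buffer now: "PNZNPNZNPFZNP"
  byte 4: read out[9]='F', append. Buffer now: "PNZNPNZNPFZNPF"
  byte 5: read out[10]='Z', append. Buffer now: "PNZNPNZNPFZNPFZ"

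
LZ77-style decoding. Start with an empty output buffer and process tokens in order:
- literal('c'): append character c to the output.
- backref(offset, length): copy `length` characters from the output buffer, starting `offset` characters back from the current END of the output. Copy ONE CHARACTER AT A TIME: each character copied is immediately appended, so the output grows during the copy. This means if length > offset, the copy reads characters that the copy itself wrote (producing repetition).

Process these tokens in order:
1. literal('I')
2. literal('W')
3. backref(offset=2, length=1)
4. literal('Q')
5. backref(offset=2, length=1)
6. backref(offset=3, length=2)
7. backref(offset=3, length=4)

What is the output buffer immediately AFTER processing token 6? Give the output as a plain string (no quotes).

Answer: IWIQIIQ

Derivation:
Token 1: literal('I'). Output: "I"
Token 2: literal('W'). Output: "IW"
Token 3: backref(off=2, len=1). Copied 'I' from pos 0. Output: "IWI"
Token 4: literal('Q'). Output: "IWIQ"
Token 5: backref(off=2, len=1). Copied 'I' from pos 2. Output: "IWIQI"
Token 6: backref(off=3, len=2). Copied 'IQ' from pos 2. Output: "IWIQIIQ"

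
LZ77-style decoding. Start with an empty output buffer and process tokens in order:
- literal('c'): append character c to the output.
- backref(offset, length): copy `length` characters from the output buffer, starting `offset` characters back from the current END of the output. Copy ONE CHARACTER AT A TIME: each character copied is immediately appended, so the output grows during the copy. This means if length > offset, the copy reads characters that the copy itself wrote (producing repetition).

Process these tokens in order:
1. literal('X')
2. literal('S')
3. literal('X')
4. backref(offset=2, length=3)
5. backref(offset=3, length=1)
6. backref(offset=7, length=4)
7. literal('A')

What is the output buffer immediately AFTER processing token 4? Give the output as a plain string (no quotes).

Token 1: literal('X'). Output: "X"
Token 2: literal('S'). Output: "XS"
Token 3: literal('X'). Output: "XSX"
Token 4: backref(off=2, len=3) (overlapping!). Copied 'SXS' from pos 1. Output: "XSXSXS"

Answer: XSXSXS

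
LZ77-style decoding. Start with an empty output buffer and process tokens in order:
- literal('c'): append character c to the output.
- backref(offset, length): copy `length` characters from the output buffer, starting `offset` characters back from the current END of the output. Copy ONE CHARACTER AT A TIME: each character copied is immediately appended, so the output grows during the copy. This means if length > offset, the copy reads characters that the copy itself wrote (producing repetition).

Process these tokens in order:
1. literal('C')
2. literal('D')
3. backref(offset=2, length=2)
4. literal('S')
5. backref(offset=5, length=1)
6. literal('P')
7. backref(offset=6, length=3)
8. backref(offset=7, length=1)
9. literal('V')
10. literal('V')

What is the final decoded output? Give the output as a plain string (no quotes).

Token 1: literal('C'). Output: "C"
Token 2: literal('D'). Output: "CD"
Token 3: backref(off=2, len=2). Copied 'CD' from pos 0. Output: "CDCD"
Token 4: literal('S'). Output: "CDCDS"
Token 5: backref(off=5, len=1). Copied 'C' from pos 0. Output: "CDCDSC"
Token 6: literal('P'). Output: "CDCDSCP"
Token 7: backref(off=6, len=3). Copied 'DCD' from pos 1. Output: "CDCDSCPDCD"
Token 8: backref(off=7, len=1). Copied 'D' from pos 3. Output: "CDCDSCPDCDD"
Token 9: literal('V'). Output: "CDCDSCPDCDDV"
Token 10: literal('V'). Output: "CDCDSCPDCDDVV"

Answer: CDCDSCPDCDDVV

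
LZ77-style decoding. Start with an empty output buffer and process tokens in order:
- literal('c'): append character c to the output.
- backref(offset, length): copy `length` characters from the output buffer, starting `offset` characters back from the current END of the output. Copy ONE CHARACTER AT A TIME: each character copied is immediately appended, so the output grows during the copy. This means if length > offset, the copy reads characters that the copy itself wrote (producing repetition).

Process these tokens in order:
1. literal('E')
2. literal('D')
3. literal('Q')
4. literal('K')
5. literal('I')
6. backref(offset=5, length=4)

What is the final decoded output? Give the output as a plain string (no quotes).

Token 1: literal('E'). Output: "E"
Token 2: literal('D'). Output: "ED"
Token 3: literal('Q'). Output: "EDQ"
Token 4: literal('K'). Output: "EDQK"
Token 5: literal('I'). Output: "EDQKI"
Token 6: backref(off=5, len=4). Copied 'EDQK' from pos 0. Output: "EDQKIEDQK"

Answer: EDQKIEDQK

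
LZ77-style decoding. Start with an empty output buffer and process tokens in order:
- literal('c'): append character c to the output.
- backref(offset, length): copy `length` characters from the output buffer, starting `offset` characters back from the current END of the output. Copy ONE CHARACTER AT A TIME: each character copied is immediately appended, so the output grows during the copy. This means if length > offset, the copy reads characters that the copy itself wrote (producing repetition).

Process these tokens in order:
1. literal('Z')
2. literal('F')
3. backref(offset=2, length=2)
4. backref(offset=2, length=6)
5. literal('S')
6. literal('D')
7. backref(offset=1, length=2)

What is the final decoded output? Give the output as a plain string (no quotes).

Answer: ZFZFZFZFZFSDDD

Derivation:
Token 1: literal('Z'). Output: "Z"
Token 2: literal('F'). Output: "ZF"
Token 3: backref(off=2, len=2). Copied 'ZF' from pos 0. Output: "ZFZF"
Token 4: backref(off=2, len=6) (overlapping!). Copied 'ZFZFZF' from pos 2. Output: "ZFZFZFZFZF"
Token 5: literal('S'). Output: "ZFZFZFZFZFS"
Token 6: literal('D'). Output: "ZFZFZFZFZFSD"
Token 7: backref(off=1, len=2) (overlapping!). Copied 'DD' from pos 11. Output: "ZFZFZFZFZFSDDD"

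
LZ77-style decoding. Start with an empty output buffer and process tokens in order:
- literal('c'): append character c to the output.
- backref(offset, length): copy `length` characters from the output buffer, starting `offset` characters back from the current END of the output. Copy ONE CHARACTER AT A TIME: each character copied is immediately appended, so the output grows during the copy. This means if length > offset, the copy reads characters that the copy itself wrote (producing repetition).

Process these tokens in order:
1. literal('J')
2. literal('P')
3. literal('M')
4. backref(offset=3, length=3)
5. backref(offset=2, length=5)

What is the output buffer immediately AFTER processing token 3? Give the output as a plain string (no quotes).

Token 1: literal('J'). Output: "J"
Token 2: literal('P'). Output: "JP"
Token 3: literal('M'). Output: "JPM"

Answer: JPM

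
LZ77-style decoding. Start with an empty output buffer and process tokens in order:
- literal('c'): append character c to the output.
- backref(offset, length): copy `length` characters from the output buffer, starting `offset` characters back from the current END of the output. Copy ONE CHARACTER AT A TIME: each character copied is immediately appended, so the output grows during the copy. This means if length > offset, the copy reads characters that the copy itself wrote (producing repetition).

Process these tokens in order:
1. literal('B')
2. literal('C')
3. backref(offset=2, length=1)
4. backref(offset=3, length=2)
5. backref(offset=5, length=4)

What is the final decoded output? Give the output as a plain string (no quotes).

Answer: BCBBCBCBB

Derivation:
Token 1: literal('B'). Output: "B"
Token 2: literal('C'). Output: "BC"
Token 3: backref(off=2, len=1). Copied 'B' from pos 0. Output: "BCB"
Token 4: backref(off=3, len=2). Copied 'BC' from pos 0. Output: "BCBBC"
Token 5: backref(off=5, len=4). Copied 'BCBB' from pos 0. Output: "BCBBCBCBB"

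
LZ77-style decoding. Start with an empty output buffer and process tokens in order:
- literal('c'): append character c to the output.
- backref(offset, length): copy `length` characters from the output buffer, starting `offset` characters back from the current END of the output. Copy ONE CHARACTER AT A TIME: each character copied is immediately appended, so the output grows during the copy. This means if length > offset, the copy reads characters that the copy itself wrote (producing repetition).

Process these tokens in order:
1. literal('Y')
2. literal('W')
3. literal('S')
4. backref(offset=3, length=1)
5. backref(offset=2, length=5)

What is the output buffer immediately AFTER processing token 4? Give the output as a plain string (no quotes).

Answer: YWSY

Derivation:
Token 1: literal('Y'). Output: "Y"
Token 2: literal('W'). Output: "YW"
Token 3: literal('S'). Output: "YWS"
Token 4: backref(off=3, len=1). Copied 'Y' from pos 0. Output: "YWSY"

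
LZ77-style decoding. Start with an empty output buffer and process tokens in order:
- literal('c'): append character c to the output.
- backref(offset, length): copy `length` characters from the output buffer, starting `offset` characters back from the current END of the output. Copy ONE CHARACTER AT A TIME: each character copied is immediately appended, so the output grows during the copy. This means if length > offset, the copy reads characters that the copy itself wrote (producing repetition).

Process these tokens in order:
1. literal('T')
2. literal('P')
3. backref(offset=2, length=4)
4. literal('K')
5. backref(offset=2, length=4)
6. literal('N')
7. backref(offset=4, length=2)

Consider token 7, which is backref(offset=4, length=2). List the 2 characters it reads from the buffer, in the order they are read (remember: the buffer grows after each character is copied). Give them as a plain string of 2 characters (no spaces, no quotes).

Answer: KP

Derivation:
Token 1: literal('T'). Output: "T"
Token 2: literal('P'). Output: "TP"
Token 3: backref(off=2, len=4) (overlapping!). Copied 'TPTP' from pos 0. Output: "TPTPTP"
Token 4: literal('K'). Output: "TPTPTPK"
Token 5: backref(off=2, len=4) (overlapping!). Copied 'PKPK' from pos 5. Output: "TPTPTPKPKPK"
Token 6: literal('N'). Output: "TPTPTPKPKPKN"
Token 7: backref(off=4, len=2). Buffer before: "TPTPTPKPKPKN" (len 12)
  byte 1: read out[8]='K', append. Buffer now: "TPTPTPKPKPKNK"
  byte 2: read out[9]='P', append. Buffer now: "TPTPTPKPKPKNKP"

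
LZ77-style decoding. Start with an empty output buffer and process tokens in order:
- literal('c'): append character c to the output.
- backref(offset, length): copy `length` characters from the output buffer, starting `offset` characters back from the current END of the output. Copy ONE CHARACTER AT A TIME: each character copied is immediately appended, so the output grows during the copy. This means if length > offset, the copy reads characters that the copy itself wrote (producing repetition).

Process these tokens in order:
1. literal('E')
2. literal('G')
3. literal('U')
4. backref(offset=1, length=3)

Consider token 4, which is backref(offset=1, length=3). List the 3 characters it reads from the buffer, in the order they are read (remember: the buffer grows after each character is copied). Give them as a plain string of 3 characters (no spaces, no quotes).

Answer: UUU

Derivation:
Token 1: literal('E'). Output: "E"
Token 2: literal('G'). Output: "EG"
Token 3: literal('U'). Output: "EGU"
Token 4: backref(off=1, len=3). Buffer before: "EGU" (len 3)
  byte 1: read out[2]='U', append. Buffer now: "EGUU"
  byte 2: read out[3]='U', append. Buffer now: "EGUUU"
  byte 3: read out[4]='U', append. Buffer now: "EGUUUU"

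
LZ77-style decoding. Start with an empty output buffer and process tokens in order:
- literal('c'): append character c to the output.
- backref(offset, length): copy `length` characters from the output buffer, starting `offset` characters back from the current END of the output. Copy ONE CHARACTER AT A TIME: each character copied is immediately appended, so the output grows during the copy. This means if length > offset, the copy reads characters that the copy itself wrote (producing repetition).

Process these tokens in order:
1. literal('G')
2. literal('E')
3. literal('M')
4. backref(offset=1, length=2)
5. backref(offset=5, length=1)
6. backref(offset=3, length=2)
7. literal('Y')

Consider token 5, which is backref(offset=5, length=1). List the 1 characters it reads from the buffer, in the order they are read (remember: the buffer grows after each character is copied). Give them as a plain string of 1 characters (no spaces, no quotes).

Answer: G

Derivation:
Token 1: literal('G'). Output: "G"
Token 2: literal('E'). Output: "GE"
Token 3: literal('M'). Output: "GEM"
Token 4: backref(off=1, len=2) (overlapping!). Copied 'MM' from pos 2. Output: "GEMMM"
Token 5: backref(off=5, len=1). Buffer before: "GEMMM" (len 5)
  byte 1: read out[0]='G', append. Buffer now: "GEMMMG"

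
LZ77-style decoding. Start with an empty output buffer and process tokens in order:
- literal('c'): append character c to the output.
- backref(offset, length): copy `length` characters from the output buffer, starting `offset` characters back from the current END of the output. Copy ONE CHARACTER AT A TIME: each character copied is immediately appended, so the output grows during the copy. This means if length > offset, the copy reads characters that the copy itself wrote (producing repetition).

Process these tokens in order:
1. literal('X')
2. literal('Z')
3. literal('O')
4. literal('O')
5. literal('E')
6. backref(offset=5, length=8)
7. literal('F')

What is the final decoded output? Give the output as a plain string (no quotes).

Answer: XZOOEXZOOEXZOF

Derivation:
Token 1: literal('X'). Output: "X"
Token 2: literal('Z'). Output: "XZ"
Token 3: literal('O'). Output: "XZO"
Token 4: literal('O'). Output: "XZOO"
Token 5: literal('E'). Output: "XZOOE"
Token 6: backref(off=5, len=8) (overlapping!). Copied 'XZOOEXZO' from pos 0. Output: "XZOOEXZOOEXZO"
Token 7: literal('F'). Output: "XZOOEXZOOEXZOF"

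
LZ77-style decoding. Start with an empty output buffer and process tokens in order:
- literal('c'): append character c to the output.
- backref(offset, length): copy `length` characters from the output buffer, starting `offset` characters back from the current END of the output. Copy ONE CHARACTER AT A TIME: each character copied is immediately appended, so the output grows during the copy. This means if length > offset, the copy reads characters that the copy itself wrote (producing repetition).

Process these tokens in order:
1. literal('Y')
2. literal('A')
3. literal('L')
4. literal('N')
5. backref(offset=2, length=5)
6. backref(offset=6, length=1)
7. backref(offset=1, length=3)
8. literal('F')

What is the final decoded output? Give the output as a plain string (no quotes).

Token 1: literal('Y'). Output: "Y"
Token 2: literal('A'). Output: "YA"
Token 3: literal('L'). Output: "YAL"
Token 4: literal('N'). Output: "YALN"
Token 5: backref(off=2, len=5) (overlapping!). Copied 'LNLNL' from pos 2. Output: "YALNLNLNL"
Token 6: backref(off=6, len=1). Copied 'N' from pos 3. Output: "YALNLNLNLN"
Token 7: backref(off=1, len=3) (overlapping!). Copied 'NNN' from pos 9. Output: "YALNLNLNLNNNN"
Token 8: literal('F'). Output: "YALNLNLNLNNNNF"

Answer: YALNLNLNLNNNNF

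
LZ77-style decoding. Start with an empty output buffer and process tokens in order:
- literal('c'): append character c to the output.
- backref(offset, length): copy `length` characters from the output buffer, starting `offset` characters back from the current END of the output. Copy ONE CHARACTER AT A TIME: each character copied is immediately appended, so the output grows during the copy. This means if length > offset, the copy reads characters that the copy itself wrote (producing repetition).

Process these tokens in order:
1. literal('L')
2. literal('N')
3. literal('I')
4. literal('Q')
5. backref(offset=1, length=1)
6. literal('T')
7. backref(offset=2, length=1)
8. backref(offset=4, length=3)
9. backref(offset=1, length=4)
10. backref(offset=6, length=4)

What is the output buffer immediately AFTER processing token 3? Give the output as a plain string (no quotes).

Answer: LNI

Derivation:
Token 1: literal('L'). Output: "L"
Token 2: literal('N'). Output: "LN"
Token 3: literal('I'). Output: "LNI"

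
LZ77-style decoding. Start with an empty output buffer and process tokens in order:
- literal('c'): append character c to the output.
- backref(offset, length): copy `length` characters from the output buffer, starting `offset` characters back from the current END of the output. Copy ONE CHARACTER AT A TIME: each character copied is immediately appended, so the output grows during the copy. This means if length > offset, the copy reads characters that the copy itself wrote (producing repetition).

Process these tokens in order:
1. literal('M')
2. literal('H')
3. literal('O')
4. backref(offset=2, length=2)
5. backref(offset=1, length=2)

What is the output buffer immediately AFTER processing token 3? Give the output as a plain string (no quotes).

Answer: MHO

Derivation:
Token 1: literal('M'). Output: "M"
Token 2: literal('H'). Output: "MH"
Token 3: literal('O'). Output: "MHO"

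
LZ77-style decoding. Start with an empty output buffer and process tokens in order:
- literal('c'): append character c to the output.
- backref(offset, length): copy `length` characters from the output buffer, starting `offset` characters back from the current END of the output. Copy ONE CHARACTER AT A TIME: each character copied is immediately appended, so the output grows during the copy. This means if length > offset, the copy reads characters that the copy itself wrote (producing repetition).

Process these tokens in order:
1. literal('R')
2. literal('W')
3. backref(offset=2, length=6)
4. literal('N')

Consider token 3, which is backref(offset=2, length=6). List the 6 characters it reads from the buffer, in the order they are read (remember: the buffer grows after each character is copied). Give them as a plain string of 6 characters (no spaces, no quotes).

Answer: RWRWRW

Derivation:
Token 1: literal('R'). Output: "R"
Token 2: literal('W'). Output: "RW"
Token 3: backref(off=2, len=6). Buffer before: "RW" (len 2)
  byte 1: read out[0]='R', append. Buffer now: "RWR"
  byte 2: read out[1]='W', append. Buffer now: "RWRW"
  byte 3: read out[2]='R', append. Buffer now: "RWRWR"
  byte 4: read out[3]='W', append. Buffer now: "RWRWRW"
  byte 5: read out[4]='R', append. Buffer now: "RWRWRWR"
  byte 6: read out[5]='W', append. Buffer now: "RWRWRWRW"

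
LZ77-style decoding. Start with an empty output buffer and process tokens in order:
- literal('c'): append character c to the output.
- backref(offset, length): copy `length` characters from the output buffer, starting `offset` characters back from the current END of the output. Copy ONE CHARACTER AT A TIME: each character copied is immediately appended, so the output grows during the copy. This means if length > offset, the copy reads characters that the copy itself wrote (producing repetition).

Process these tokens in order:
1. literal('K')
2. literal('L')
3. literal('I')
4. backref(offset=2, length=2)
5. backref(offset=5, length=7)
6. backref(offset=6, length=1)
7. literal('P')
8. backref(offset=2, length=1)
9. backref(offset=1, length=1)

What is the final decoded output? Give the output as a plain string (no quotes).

Token 1: literal('K'). Output: "K"
Token 2: literal('L'). Output: "KL"
Token 3: literal('I'). Output: "KLI"
Token 4: backref(off=2, len=2). Copied 'LI' from pos 1. Output: "KLILI"
Token 5: backref(off=5, len=7) (overlapping!). Copied 'KLILIKL' from pos 0. Output: "KLILIKLILIKL"
Token 6: backref(off=6, len=1). Copied 'L' from pos 6. Output: "KLILIKLILIKLL"
Token 7: literal('P'). Output: "KLILIKLILIKLLP"
Token 8: backref(off=2, len=1). Copied 'L' from pos 12. Output: "KLILIKLILIKLLPL"
Token 9: backref(off=1, len=1). Copied 'L' from pos 14. Output: "KLILIKLILIKLLPLL"

Answer: KLILIKLILIKLLPLL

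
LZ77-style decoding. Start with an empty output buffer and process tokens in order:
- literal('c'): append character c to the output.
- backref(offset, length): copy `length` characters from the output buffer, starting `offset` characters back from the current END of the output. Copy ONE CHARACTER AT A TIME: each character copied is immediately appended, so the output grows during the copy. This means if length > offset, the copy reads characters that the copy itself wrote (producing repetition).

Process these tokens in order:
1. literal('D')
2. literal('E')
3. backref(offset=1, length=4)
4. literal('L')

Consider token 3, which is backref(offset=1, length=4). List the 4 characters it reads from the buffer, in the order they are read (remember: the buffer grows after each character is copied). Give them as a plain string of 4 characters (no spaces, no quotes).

Answer: EEEE

Derivation:
Token 1: literal('D'). Output: "D"
Token 2: literal('E'). Output: "DE"
Token 3: backref(off=1, len=4). Buffer before: "DE" (len 2)
  byte 1: read out[1]='E', append. Buffer now: "DEE"
  byte 2: read out[2]='E', append. Buffer now: "DEEE"
  byte 3: read out[3]='E', append. Buffer now: "DEEEE"
  byte 4: read out[4]='E', append. Buffer now: "DEEEEE"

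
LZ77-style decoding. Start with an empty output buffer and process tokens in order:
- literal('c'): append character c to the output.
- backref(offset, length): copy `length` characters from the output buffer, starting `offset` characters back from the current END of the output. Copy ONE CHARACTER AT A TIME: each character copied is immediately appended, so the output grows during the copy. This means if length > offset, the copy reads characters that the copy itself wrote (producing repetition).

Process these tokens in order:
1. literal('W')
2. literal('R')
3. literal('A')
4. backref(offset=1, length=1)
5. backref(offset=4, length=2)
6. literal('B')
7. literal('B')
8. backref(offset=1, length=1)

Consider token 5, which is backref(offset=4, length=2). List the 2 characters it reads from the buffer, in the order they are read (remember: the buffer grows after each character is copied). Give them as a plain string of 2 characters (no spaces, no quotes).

Token 1: literal('W'). Output: "W"
Token 2: literal('R'). Output: "WR"
Token 3: literal('A'). Output: "WRA"
Token 4: backref(off=1, len=1). Copied 'A' from pos 2. Output: "WRAA"
Token 5: backref(off=4, len=2). Buffer before: "WRAA" (len 4)
  byte 1: read out[0]='W', append. Buffer now: "WRAAW"
  byte 2: read out[1]='R', append. Buffer now: "WRAAWR"

Answer: WR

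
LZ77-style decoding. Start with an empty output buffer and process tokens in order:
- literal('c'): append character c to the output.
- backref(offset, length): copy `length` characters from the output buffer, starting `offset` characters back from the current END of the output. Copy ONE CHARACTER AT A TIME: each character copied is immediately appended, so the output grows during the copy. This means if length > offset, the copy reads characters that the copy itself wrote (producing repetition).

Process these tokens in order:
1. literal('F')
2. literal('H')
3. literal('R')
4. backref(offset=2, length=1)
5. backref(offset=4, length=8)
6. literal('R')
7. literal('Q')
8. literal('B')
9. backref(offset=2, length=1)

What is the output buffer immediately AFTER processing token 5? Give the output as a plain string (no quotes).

Token 1: literal('F'). Output: "F"
Token 2: literal('H'). Output: "FH"
Token 3: literal('R'). Output: "FHR"
Token 4: backref(off=2, len=1). Copied 'H' from pos 1. Output: "FHRH"
Token 5: backref(off=4, len=8) (overlapping!). Copied 'FHRHFHRH' from pos 0. Output: "FHRHFHRHFHRH"

Answer: FHRHFHRHFHRH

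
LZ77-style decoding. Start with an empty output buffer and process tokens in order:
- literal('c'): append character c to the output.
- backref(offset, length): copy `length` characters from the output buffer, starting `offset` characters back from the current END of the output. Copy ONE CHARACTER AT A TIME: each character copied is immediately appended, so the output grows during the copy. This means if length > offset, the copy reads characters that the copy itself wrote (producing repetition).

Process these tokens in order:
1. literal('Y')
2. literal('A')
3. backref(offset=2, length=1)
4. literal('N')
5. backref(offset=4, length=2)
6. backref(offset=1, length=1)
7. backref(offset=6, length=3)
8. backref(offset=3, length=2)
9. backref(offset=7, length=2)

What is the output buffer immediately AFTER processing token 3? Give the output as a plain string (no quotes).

Answer: YAY

Derivation:
Token 1: literal('Y'). Output: "Y"
Token 2: literal('A'). Output: "YA"
Token 3: backref(off=2, len=1). Copied 'Y' from pos 0. Output: "YAY"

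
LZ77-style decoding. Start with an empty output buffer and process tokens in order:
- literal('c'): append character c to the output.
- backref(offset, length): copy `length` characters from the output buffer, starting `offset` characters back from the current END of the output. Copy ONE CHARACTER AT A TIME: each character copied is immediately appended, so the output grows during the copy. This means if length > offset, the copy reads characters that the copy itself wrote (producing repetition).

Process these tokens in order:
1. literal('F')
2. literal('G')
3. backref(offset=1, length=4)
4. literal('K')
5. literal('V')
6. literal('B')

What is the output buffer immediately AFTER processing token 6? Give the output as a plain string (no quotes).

Token 1: literal('F'). Output: "F"
Token 2: literal('G'). Output: "FG"
Token 3: backref(off=1, len=4) (overlapping!). Copied 'GGGG' from pos 1. Output: "FGGGGG"
Token 4: literal('K'). Output: "FGGGGGK"
Token 5: literal('V'). Output: "FGGGGGKV"
Token 6: literal('B'). Output: "FGGGGGKVB"

Answer: FGGGGGKVB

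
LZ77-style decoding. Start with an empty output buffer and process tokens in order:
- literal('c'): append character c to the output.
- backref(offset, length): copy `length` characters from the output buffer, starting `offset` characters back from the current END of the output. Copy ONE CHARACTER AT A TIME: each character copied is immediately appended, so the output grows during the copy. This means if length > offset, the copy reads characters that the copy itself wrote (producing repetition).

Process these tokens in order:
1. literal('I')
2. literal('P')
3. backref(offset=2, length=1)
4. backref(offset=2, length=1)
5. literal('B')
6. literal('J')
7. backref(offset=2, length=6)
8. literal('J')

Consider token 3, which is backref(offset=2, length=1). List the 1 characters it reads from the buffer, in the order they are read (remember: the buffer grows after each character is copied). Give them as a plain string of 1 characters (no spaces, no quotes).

Answer: I

Derivation:
Token 1: literal('I'). Output: "I"
Token 2: literal('P'). Output: "IP"
Token 3: backref(off=2, len=1). Buffer before: "IP" (len 2)
  byte 1: read out[0]='I', append. Buffer now: "IPI"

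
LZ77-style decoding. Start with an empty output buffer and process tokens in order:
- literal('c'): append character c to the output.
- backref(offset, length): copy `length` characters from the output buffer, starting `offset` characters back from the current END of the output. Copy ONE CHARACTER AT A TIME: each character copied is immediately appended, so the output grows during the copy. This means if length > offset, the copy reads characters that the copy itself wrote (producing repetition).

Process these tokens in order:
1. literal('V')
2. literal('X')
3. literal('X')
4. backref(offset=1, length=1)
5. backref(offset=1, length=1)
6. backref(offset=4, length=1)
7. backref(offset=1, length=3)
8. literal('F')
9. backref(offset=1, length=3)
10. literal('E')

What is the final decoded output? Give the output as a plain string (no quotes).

Answer: VXXXXXXXXFFFFE

Derivation:
Token 1: literal('V'). Output: "V"
Token 2: literal('X'). Output: "VX"
Token 3: literal('X'). Output: "VXX"
Token 4: backref(off=1, len=1). Copied 'X' from pos 2. Output: "VXXX"
Token 5: backref(off=1, len=1). Copied 'X' from pos 3. Output: "VXXXX"
Token 6: backref(off=4, len=1). Copied 'X' from pos 1. Output: "VXXXXX"
Token 7: backref(off=1, len=3) (overlapping!). Copied 'XXX' from pos 5. Output: "VXXXXXXXX"
Token 8: literal('F'). Output: "VXXXXXXXXF"
Token 9: backref(off=1, len=3) (overlapping!). Copied 'FFF' from pos 9. Output: "VXXXXXXXXFFFF"
Token 10: literal('E'). Output: "VXXXXXXXXFFFFE"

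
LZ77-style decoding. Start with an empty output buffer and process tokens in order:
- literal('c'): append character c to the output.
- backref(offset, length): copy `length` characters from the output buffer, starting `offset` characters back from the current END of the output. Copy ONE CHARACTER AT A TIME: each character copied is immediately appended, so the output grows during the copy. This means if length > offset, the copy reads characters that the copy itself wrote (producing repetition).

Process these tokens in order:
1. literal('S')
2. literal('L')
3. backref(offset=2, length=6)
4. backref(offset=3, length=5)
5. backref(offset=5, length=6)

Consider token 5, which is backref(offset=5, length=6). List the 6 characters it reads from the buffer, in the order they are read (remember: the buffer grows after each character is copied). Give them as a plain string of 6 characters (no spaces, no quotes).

Answer: LSLLSL

Derivation:
Token 1: literal('S'). Output: "S"
Token 2: literal('L'). Output: "SL"
Token 3: backref(off=2, len=6) (overlapping!). Copied 'SLSLSL' from pos 0. Output: "SLSLSLSL"
Token 4: backref(off=3, len=5) (overlapping!). Copied 'LSLLS' from pos 5. Output: "SLSLSLSLLSLLS"
Token 5: backref(off=5, len=6). Buffer before: "SLSLSLSLLSLLS" (len 13)
  byte 1: read out[8]='L', append. Buffer now: "SLSLSLSLLSLLSL"
  byte 2: read out[9]='S', append. Buffer now: "SLSLSLSLLSLLSLS"
  byte 3: read out[10]='L', append. Buffer now: "SLSLSLSLLSLLSLSL"
  byte 4: read out[11]='L', append. Buffer now: "SLSLSLSLLSLLSLSLL"
  byte 5: read out[12]='S', append. Buffer now: "SLSLSLSLLSLLSLSLLS"
  byte 6: read out[13]='L', append. Buffer now: "SLSLSLSLLSLLSLSLLSL"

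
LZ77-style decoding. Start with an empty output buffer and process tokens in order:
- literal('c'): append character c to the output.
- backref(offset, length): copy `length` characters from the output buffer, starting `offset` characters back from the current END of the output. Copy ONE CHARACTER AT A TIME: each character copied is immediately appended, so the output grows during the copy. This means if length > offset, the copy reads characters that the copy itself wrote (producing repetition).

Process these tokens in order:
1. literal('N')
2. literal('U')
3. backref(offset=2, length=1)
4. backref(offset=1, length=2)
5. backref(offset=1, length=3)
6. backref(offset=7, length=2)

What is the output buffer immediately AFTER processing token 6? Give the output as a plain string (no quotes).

Token 1: literal('N'). Output: "N"
Token 2: literal('U'). Output: "NU"
Token 3: backref(off=2, len=1). Copied 'N' from pos 0. Output: "NUN"
Token 4: backref(off=1, len=2) (overlapping!). Copied 'NN' from pos 2. Output: "NUNNN"
Token 5: backref(off=1, len=3) (overlapping!). Copied 'NNN' from pos 4. Output: "NUNNNNNN"
Token 6: backref(off=7, len=2). Copied 'UN' from pos 1. Output: "NUNNNNNNUN"

Answer: NUNNNNNNUN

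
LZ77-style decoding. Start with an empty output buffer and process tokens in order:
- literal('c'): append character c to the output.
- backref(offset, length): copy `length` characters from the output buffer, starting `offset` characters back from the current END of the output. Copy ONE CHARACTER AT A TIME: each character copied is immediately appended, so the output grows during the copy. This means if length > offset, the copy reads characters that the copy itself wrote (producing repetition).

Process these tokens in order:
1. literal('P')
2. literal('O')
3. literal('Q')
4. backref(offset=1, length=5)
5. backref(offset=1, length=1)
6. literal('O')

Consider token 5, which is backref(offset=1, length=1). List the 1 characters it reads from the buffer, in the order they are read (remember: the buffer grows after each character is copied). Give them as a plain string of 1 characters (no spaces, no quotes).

Token 1: literal('P'). Output: "P"
Token 2: literal('O'). Output: "PO"
Token 3: literal('Q'). Output: "POQ"
Token 4: backref(off=1, len=5) (overlapping!). Copied 'QQQQQ' from pos 2. Output: "POQQQQQQ"
Token 5: backref(off=1, len=1). Buffer before: "POQQQQQQ" (len 8)
  byte 1: read out[7]='Q', append. Buffer now: "POQQQQQQQ"

Answer: Q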